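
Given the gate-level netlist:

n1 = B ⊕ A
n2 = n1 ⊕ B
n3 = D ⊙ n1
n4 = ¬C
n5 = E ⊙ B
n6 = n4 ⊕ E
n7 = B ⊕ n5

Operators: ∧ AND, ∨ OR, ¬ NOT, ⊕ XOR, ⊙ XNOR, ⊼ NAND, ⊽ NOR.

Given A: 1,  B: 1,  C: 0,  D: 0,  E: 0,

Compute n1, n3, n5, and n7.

n1 = 0; n3 = 1; n5 = 0; n7 = 1

n1 = B XOR A = 1 XOR 1 = 0
n3 = D XNOR n1 = 0 XNOR 0 = 1
n5 = E XNOR B = 0 XNOR 1 = 0
n7 = B XOR n5 = 1 XOR 0 = 1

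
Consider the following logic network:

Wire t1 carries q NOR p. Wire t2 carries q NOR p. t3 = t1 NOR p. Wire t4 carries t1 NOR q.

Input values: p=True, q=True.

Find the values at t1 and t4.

t1 = q NOR p = True NOR True = False
t4 = t1 NOR q = False NOR True = False

t1 = False, t4 = False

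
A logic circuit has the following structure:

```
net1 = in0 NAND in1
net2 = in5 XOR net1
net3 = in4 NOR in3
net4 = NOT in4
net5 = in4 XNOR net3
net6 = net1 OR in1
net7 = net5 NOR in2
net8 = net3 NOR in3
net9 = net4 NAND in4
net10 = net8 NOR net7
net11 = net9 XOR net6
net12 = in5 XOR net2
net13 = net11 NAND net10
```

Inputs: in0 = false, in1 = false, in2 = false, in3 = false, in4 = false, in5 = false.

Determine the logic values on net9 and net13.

net1 = in0 NAND in1 = false NAND false = true
net3 = in4 NOR in3 = false NOR false = true
net4 = NOT in4 = NOT false = true
net5 = in4 XNOR net3 = false XNOR true = false
net6 = net1 OR in1 = true OR false = true
net7 = net5 NOR in2 = false NOR false = true
net8 = net3 NOR in3 = true NOR false = false
net9 = net4 NAND in4 = true NAND false = true
net10 = net8 NOR net7 = false NOR true = false
net11 = net9 XOR net6 = true XOR true = false
net13 = net11 NAND net10 = false NAND false = true

net9 = true; net13 = true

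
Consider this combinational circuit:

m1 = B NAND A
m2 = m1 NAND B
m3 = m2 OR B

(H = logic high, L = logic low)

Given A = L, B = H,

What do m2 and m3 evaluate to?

m1 = B NAND A = H NAND L = H
m2 = m1 NAND B = H NAND H = L
m3 = m2 OR B = L OR H = H

m2 = L, m3 = H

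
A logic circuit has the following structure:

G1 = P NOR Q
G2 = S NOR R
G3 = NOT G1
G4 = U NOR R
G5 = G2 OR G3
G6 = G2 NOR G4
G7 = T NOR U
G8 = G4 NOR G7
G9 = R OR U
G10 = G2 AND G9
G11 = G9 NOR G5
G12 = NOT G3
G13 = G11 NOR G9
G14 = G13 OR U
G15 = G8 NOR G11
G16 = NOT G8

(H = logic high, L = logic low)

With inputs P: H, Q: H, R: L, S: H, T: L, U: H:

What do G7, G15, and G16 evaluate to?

G7 = L, G15 = L, G16 = L

G1 = P NOR Q = H NOR H = L
G2 = S NOR R = H NOR L = L
G3 = NOT G1 = NOT L = H
G4 = U NOR R = H NOR L = L
G5 = G2 OR G3 = L OR H = H
G7 = T NOR U = L NOR H = L
G8 = G4 NOR G7 = L NOR L = H
G9 = R OR U = L OR H = H
G11 = G9 NOR G5 = H NOR H = L
G15 = G8 NOR G11 = H NOR L = L
G16 = NOT G8 = NOT H = L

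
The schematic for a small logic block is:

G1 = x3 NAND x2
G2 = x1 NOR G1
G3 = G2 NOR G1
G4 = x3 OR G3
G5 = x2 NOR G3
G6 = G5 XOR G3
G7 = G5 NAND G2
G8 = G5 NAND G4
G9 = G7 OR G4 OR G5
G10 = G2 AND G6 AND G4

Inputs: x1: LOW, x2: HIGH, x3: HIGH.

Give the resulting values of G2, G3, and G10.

G1 = x3 NAND x2 = HIGH NAND HIGH = LOW
G2 = x1 NOR G1 = LOW NOR LOW = HIGH
G3 = G2 NOR G1 = HIGH NOR LOW = LOW
G4 = x3 OR G3 = HIGH OR LOW = HIGH
G5 = x2 NOR G3 = HIGH NOR LOW = LOW
G6 = G5 XOR G3 = LOW XOR LOW = LOW
G10 = G2 AND G6 AND G4 = HIGH AND LOW AND HIGH = LOW

G2 = HIGH; G3 = LOW; G10 = LOW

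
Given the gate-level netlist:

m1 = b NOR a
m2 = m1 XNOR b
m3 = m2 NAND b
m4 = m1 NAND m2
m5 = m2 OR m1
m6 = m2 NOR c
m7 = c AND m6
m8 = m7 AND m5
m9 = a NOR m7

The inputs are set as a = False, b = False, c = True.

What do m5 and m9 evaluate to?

m1 = b NOR a = False NOR False = True
m2 = m1 XNOR b = True XNOR False = False
m5 = m2 OR m1 = False OR True = True
m6 = m2 NOR c = False NOR True = False
m7 = c AND m6 = True AND False = False
m9 = a NOR m7 = False NOR False = True

m5 = True  m9 = True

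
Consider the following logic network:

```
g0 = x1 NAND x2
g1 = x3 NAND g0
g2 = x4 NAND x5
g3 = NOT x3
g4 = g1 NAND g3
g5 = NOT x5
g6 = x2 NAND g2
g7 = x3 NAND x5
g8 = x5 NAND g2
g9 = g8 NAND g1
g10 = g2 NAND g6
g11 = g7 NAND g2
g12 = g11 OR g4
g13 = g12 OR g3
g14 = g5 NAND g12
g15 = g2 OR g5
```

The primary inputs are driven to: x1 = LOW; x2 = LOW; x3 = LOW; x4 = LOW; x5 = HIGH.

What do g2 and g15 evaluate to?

g2 = HIGH; g15 = HIGH

g2 = x4 NAND x5 = LOW NAND HIGH = HIGH
g5 = NOT x5 = NOT HIGH = LOW
g15 = g2 OR g5 = HIGH OR LOW = HIGH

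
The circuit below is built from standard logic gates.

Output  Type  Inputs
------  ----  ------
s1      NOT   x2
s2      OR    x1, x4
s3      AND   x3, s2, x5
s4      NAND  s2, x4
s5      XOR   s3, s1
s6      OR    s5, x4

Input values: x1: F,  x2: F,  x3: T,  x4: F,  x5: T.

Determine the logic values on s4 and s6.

s4 = T, s6 = T

s1 = NOT x2 = NOT F = T
s2 = x1 OR x4 = F OR F = F
s3 = x3 AND s2 AND x5 = T AND F AND T = F
s4 = s2 NAND x4 = F NAND F = T
s5 = s3 XOR s1 = F XOR T = T
s6 = s5 OR x4 = T OR F = T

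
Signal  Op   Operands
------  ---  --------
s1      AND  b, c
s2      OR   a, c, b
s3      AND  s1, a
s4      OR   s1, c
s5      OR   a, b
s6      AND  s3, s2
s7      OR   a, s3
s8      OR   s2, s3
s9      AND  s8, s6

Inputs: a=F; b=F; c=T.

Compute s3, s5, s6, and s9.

s3 = F; s5 = F; s6 = F; s9 = F

s1 = b AND c = F AND T = F
s2 = a OR c OR b = F OR T OR F = T
s3 = s1 AND a = F AND F = F
s5 = a OR b = F OR F = F
s6 = s3 AND s2 = F AND T = F
s8 = s2 OR s3 = T OR F = T
s9 = s8 AND s6 = T AND F = F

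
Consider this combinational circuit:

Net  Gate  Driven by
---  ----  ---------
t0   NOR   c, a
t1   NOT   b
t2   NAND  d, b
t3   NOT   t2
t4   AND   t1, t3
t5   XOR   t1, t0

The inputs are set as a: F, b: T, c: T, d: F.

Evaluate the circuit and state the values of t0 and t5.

t0 = F, t5 = F

t0 = c NOR a = T NOR F = F
t1 = NOT b = NOT T = F
t5 = t1 XOR t0 = F XOR F = F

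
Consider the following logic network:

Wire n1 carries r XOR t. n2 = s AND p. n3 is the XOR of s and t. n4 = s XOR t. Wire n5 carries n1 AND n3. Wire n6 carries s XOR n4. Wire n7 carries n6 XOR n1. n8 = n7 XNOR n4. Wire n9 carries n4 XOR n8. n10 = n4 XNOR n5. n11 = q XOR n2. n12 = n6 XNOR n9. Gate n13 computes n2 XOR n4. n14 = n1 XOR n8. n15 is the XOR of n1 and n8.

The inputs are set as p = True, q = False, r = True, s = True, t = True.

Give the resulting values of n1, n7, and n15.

n1 = False, n7 = True, n15 = False

n1 = r XOR t = True XOR True = False
n4 = s XOR t = True XOR True = False
n6 = s XOR n4 = True XOR False = True
n7 = n6 XOR n1 = True XOR False = True
n8 = n7 XNOR n4 = True XNOR False = False
n15 = n1 XOR n8 = False XOR False = False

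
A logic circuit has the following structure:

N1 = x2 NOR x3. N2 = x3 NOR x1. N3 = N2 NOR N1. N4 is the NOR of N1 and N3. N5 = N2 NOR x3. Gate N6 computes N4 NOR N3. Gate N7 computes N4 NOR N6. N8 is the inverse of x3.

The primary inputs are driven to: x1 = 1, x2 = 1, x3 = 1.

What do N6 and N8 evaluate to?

N6 = 0, N8 = 0

N1 = x2 NOR x3 = 1 NOR 1 = 0
N2 = x3 NOR x1 = 1 NOR 1 = 0
N3 = N2 NOR N1 = 0 NOR 0 = 1
N4 = N1 NOR N3 = 0 NOR 1 = 0
N6 = N4 NOR N3 = 0 NOR 1 = 0
N8 = NOT x3 = NOT 1 = 0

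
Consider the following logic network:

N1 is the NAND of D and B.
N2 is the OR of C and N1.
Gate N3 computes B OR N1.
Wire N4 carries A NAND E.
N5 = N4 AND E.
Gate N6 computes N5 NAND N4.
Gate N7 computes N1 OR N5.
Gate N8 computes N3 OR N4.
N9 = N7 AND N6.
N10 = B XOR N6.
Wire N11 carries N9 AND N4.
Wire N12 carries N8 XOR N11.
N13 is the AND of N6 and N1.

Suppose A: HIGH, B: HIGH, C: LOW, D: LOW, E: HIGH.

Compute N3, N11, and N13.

N3 = HIGH, N11 = LOW, N13 = HIGH

N1 = D NAND B = LOW NAND HIGH = HIGH
N3 = B OR N1 = HIGH OR HIGH = HIGH
N4 = A NAND E = HIGH NAND HIGH = LOW
N5 = N4 AND E = LOW AND HIGH = LOW
N6 = N5 NAND N4 = LOW NAND LOW = HIGH
N7 = N1 OR N5 = HIGH OR LOW = HIGH
N9 = N7 AND N6 = HIGH AND HIGH = HIGH
N11 = N9 AND N4 = HIGH AND LOW = LOW
N13 = N6 AND N1 = HIGH AND HIGH = HIGH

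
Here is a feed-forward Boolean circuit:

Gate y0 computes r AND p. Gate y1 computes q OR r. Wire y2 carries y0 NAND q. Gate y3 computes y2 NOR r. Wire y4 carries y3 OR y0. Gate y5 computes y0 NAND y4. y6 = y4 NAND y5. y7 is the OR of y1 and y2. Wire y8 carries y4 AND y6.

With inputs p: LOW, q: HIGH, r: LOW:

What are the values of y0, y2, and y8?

y0 = LOW  y2 = HIGH  y8 = LOW

y0 = r AND p = LOW AND LOW = LOW
y2 = y0 NAND q = LOW NAND HIGH = HIGH
y3 = y2 NOR r = HIGH NOR LOW = LOW
y4 = y3 OR y0 = LOW OR LOW = LOW
y5 = y0 NAND y4 = LOW NAND LOW = HIGH
y6 = y4 NAND y5 = LOW NAND HIGH = HIGH
y8 = y4 AND y6 = LOW AND HIGH = LOW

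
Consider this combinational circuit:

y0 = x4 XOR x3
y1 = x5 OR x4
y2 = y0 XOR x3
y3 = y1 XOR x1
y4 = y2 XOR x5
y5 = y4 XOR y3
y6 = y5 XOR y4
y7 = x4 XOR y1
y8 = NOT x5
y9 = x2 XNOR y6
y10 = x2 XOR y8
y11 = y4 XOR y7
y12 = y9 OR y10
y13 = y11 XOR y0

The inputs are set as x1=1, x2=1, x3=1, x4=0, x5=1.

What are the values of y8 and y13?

y0 = x4 XOR x3 = 0 XOR 1 = 1
y1 = x5 OR x4 = 1 OR 0 = 1
y2 = y0 XOR x3 = 1 XOR 1 = 0
y4 = y2 XOR x5 = 0 XOR 1 = 1
y7 = x4 XOR y1 = 0 XOR 1 = 1
y8 = NOT x5 = NOT 1 = 0
y11 = y4 XOR y7 = 1 XOR 1 = 0
y13 = y11 XOR y0 = 0 XOR 1 = 1

y8 = 0; y13 = 1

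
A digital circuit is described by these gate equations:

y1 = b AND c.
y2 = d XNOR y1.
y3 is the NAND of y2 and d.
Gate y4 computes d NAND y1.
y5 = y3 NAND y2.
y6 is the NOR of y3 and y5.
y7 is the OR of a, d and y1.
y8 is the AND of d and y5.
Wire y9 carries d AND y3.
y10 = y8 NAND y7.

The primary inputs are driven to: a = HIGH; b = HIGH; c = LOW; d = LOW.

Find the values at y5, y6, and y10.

y5 = LOW; y6 = LOW; y10 = HIGH

y1 = b AND c = HIGH AND LOW = LOW
y2 = d XNOR y1 = LOW XNOR LOW = HIGH
y3 = y2 NAND d = HIGH NAND LOW = HIGH
y5 = y3 NAND y2 = HIGH NAND HIGH = LOW
y6 = y3 NOR y5 = HIGH NOR LOW = LOW
y7 = a OR d OR y1 = HIGH OR LOW OR LOW = HIGH
y8 = d AND y5 = LOW AND LOW = LOW
y10 = y8 NAND y7 = LOW NAND HIGH = HIGH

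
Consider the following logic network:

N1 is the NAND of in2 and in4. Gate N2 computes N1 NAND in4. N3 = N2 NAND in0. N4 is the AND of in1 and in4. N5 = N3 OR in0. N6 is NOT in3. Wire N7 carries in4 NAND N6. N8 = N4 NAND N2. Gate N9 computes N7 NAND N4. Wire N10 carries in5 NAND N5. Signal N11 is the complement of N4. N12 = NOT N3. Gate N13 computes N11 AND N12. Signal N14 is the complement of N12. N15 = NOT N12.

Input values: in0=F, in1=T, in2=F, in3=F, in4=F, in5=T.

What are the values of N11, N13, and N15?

N1 = in2 NAND in4 = F NAND F = T
N2 = N1 NAND in4 = T NAND F = T
N3 = N2 NAND in0 = T NAND F = T
N4 = in1 AND in4 = T AND F = F
N11 = NOT N4 = NOT F = T
N12 = NOT N3 = NOT T = F
N13 = N11 AND N12 = T AND F = F
N15 = NOT N12 = NOT F = T

N11 = T; N13 = F; N15 = T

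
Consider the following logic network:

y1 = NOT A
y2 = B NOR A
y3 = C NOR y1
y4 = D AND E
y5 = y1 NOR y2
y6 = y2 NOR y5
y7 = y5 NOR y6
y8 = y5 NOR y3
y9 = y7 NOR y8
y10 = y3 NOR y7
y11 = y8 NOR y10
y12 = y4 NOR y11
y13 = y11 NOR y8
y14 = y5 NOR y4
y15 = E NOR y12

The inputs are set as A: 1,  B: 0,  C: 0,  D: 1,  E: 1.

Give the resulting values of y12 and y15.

y1 = NOT A = NOT 1 = 0
y2 = B NOR A = 0 NOR 1 = 0
y3 = C NOR y1 = 0 NOR 0 = 1
y4 = D AND E = 1 AND 1 = 1
y5 = y1 NOR y2 = 0 NOR 0 = 1
y6 = y2 NOR y5 = 0 NOR 1 = 0
y7 = y5 NOR y6 = 1 NOR 0 = 0
y8 = y5 NOR y3 = 1 NOR 1 = 0
y10 = y3 NOR y7 = 1 NOR 0 = 0
y11 = y8 NOR y10 = 0 NOR 0 = 1
y12 = y4 NOR y11 = 1 NOR 1 = 0
y15 = E NOR y12 = 1 NOR 0 = 0

y12 = 0, y15 = 0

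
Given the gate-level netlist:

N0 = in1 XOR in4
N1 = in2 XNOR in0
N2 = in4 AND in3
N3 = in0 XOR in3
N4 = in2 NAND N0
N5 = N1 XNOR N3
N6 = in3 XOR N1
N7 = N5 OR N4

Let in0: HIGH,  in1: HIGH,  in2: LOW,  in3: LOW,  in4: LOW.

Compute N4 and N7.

N4 = HIGH  N7 = HIGH

N0 = in1 XOR in4 = HIGH XOR LOW = HIGH
N1 = in2 XNOR in0 = LOW XNOR HIGH = LOW
N3 = in0 XOR in3 = HIGH XOR LOW = HIGH
N4 = in2 NAND N0 = LOW NAND HIGH = HIGH
N5 = N1 XNOR N3 = LOW XNOR HIGH = LOW
N7 = N5 OR N4 = LOW OR HIGH = HIGH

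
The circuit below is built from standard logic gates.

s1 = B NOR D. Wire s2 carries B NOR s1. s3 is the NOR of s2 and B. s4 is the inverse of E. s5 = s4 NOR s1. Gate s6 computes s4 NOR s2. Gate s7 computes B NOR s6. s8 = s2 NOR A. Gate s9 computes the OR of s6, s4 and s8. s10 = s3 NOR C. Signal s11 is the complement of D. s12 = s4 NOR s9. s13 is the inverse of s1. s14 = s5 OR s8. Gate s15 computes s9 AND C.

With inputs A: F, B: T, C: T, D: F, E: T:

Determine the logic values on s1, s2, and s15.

s1 = F, s2 = F, s15 = T

s1 = B NOR D = T NOR F = F
s2 = B NOR s1 = T NOR F = F
s4 = NOT E = NOT T = F
s6 = s4 NOR s2 = F NOR F = T
s8 = s2 NOR A = F NOR F = T
s9 = s6 OR s4 OR s8 = T OR F OR T = T
s15 = s9 AND C = T AND T = T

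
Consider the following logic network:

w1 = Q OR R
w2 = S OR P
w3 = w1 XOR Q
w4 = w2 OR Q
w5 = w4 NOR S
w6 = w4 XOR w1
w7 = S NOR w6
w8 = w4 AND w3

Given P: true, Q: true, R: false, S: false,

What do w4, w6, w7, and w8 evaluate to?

w1 = Q OR R = true OR false = true
w2 = S OR P = false OR true = true
w3 = w1 XOR Q = true XOR true = false
w4 = w2 OR Q = true OR true = true
w6 = w4 XOR w1 = true XOR true = false
w7 = S NOR w6 = false NOR false = true
w8 = w4 AND w3 = true AND false = false

w4 = true  w6 = false  w7 = true  w8 = false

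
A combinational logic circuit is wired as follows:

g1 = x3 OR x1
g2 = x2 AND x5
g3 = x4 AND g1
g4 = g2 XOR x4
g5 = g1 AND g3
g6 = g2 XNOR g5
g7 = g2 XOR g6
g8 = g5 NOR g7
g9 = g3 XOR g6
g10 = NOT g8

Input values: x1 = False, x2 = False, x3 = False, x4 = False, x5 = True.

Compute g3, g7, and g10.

g3 = False; g7 = True; g10 = True

g1 = x3 OR x1 = False OR False = False
g2 = x2 AND x5 = False AND True = False
g3 = x4 AND g1 = False AND False = False
g5 = g1 AND g3 = False AND False = False
g6 = g2 XNOR g5 = False XNOR False = True
g7 = g2 XOR g6 = False XOR True = True
g8 = g5 NOR g7 = False NOR True = False
g10 = NOT g8 = NOT False = True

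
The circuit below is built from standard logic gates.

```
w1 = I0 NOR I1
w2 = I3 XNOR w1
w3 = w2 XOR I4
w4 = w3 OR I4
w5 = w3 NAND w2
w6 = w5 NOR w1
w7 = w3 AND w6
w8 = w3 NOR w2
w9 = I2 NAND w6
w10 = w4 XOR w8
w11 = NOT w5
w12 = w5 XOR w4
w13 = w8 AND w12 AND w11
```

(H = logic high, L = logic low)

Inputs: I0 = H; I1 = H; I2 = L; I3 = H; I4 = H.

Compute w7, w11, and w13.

w1 = I0 NOR I1 = H NOR H = L
w2 = I3 XNOR w1 = H XNOR L = L
w3 = w2 XOR I4 = L XOR H = H
w4 = w3 OR I4 = H OR H = H
w5 = w3 NAND w2 = H NAND L = H
w6 = w5 NOR w1 = H NOR L = L
w7 = w3 AND w6 = H AND L = L
w8 = w3 NOR w2 = H NOR L = L
w11 = NOT w5 = NOT H = L
w12 = w5 XOR w4 = H XOR H = L
w13 = w8 AND w12 AND w11 = L AND L AND L = L

w7 = L; w11 = L; w13 = L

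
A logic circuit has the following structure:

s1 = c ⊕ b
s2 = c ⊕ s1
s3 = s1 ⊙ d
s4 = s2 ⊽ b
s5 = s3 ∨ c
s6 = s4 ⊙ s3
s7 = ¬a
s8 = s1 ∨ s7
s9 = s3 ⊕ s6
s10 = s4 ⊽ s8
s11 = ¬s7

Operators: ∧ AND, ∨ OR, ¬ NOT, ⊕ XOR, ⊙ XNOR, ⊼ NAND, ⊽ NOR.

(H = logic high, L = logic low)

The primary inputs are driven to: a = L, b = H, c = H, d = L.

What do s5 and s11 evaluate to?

s1 = c XOR b = H XOR H = L
s3 = s1 XNOR d = L XNOR L = H
s5 = s3 OR c = H OR H = H
s7 = NOT a = NOT L = H
s11 = NOT s7 = NOT H = L

s5 = H  s11 = L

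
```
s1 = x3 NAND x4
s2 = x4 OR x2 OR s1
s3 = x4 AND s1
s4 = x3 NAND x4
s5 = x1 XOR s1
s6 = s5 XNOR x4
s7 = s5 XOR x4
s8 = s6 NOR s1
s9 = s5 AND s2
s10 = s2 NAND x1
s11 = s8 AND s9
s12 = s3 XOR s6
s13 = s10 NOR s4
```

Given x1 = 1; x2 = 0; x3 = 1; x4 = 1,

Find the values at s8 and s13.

s1 = x3 NAND x4 = 1 NAND 1 = 0
s2 = x4 OR x2 OR s1 = 1 OR 0 OR 0 = 1
s4 = x3 NAND x4 = 1 NAND 1 = 0
s5 = x1 XOR s1 = 1 XOR 0 = 1
s6 = s5 XNOR x4 = 1 XNOR 1 = 1
s8 = s6 NOR s1 = 1 NOR 0 = 0
s10 = s2 NAND x1 = 1 NAND 1 = 0
s13 = s10 NOR s4 = 0 NOR 0 = 1

s8 = 0, s13 = 1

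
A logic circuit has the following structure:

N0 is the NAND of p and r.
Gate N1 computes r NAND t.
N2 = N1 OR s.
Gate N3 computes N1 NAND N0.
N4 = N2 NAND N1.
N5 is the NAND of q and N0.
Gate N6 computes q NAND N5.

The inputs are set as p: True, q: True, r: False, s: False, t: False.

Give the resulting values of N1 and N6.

N1 = True, N6 = True

N0 = p NAND r = True NAND False = True
N1 = r NAND t = False NAND False = True
N5 = q NAND N0 = True NAND True = False
N6 = q NAND N5 = True NAND False = True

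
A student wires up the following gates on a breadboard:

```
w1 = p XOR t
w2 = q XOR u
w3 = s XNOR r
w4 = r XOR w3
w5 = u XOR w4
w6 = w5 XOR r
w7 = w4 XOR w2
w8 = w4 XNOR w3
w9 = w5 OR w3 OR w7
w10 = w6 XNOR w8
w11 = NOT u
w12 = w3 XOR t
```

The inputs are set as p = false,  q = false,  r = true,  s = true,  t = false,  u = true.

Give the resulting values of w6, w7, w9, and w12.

w6 = false, w7 = true, w9 = true, w12 = true

w2 = q XOR u = false XOR true = true
w3 = s XNOR r = true XNOR true = true
w4 = r XOR w3 = true XOR true = false
w5 = u XOR w4 = true XOR false = true
w6 = w5 XOR r = true XOR true = false
w7 = w4 XOR w2 = false XOR true = true
w9 = w5 OR w3 OR w7 = true OR true OR true = true
w12 = w3 XOR t = true XOR false = true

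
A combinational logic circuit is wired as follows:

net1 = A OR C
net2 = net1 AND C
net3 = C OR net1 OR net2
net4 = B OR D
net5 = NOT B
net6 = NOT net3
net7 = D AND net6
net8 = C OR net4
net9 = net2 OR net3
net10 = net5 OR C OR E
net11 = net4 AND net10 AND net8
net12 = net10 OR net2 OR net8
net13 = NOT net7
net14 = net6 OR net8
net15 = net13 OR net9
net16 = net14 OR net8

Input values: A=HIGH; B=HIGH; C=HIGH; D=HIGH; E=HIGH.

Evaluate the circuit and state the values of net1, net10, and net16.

net1 = A OR C = HIGH OR HIGH = HIGH
net2 = net1 AND C = HIGH AND HIGH = HIGH
net3 = C OR net1 OR net2 = HIGH OR HIGH OR HIGH = HIGH
net4 = B OR D = HIGH OR HIGH = HIGH
net5 = NOT B = NOT HIGH = LOW
net6 = NOT net3 = NOT HIGH = LOW
net8 = C OR net4 = HIGH OR HIGH = HIGH
net10 = net5 OR C OR E = LOW OR HIGH OR HIGH = HIGH
net14 = net6 OR net8 = LOW OR HIGH = HIGH
net16 = net14 OR net8 = HIGH OR HIGH = HIGH

net1 = HIGH, net10 = HIGH, net16 = HIGH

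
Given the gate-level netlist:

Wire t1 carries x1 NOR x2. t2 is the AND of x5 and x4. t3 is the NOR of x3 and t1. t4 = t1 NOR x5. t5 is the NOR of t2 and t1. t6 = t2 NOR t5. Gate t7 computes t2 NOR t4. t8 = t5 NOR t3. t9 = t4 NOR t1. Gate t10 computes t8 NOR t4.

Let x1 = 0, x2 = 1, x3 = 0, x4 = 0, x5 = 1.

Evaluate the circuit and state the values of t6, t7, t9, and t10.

t6 = 0, t7 = 1, t9 = 1, t10 = 1

t1 = x1 NOR x2 = 0 NOR 1 = 0
t2 = x5 AND x4 = 1 AND 0 = 0
t3 = x3 NOR t1 = 0 NOR 0 = 1
t4 = t1 NOR x5 = 0 NOR 1 = 0
t5 = t2 NOR t1 = 0 NOR 0 = 1
t6 = t2 NOR t5 = 0 NOR 1 = 0
t7 = t2 NOR t4 = 0 NOR 0 = 1
t8 = t5 NOR t3 = 1 NOR 1 = 0
t9 = t4 NOR t1 = 0 NOR 0 = 1
t10 = t8 NOR t4 = 0 NOR 0 = 1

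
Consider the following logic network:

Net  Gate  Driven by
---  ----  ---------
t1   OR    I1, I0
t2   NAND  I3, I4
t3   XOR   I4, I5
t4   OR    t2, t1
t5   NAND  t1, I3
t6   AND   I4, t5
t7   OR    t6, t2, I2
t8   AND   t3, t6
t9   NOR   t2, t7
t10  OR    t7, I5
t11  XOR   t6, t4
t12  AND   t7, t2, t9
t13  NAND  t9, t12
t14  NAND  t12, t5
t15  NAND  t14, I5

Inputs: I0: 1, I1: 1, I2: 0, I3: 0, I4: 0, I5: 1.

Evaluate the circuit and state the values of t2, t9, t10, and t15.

t2 = 1, t9 = 0, t10 = 1, t15 = 0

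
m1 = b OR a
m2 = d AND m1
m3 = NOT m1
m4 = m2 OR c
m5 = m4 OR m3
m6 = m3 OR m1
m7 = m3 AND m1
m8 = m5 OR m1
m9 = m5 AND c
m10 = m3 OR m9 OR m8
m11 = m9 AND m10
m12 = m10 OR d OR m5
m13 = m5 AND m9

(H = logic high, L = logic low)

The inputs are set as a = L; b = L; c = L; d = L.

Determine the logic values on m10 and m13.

m1 = b OR a = L OR L = L
m2 = d AND m1 = L AND L = L
m3 = NOT m1 = NOT L = H
m4 = m2 OR c = L OR L = L
m5 = m4 OR m3 = L OR H = H
m8 = m5 OR m1 = H OR L = H
m9 = m5 AND c = H AND L = L
m10 = m3 OR m9 OR m8 = H OR L OR H = H
m13 = m5 AND m9 = H AND L = L

m10 = H  m13 = L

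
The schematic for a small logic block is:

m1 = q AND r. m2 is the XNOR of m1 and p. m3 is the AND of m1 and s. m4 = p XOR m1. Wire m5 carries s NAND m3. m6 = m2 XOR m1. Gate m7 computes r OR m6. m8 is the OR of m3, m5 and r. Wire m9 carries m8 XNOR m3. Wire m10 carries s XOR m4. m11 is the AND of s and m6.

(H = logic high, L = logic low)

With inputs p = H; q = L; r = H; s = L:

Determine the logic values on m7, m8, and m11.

m1 = q AND r = L AND H = L
m2 = m1 XNOR p = L XNOR H = L
m3 = m1 AND s = L AND L = L
m5 = s NAND m3 = L NAND L = H
m6 = m2 XOR m1 = L XOR L = L
m7 = r OR m6 = H OR L = H
m8 = m3 OR m5 OR r = L OR H OR H = H
m11 = s AND m6 = L AND L = L

m7 = H, m8 = H, m11 = L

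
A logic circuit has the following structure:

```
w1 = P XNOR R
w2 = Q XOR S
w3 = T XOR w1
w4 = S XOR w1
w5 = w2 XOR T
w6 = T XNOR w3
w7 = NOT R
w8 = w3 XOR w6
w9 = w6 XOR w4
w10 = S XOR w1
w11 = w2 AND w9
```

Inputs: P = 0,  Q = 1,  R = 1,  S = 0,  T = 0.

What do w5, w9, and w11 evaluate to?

w1 = P XNOR R = 0 XNOR 1 = 0
w2 = Q XOR S = 1 XOR 0 = 1
w3 = T XOR w1 = 0 XOR 0 = 0
w4 = S XOR w1 = 0 XOR 0 = 0
w5 = w2 XOR T = 1 XOR 0 = 1
w6 = T XNOR w3 = 0 XNOR 0 = 1
w9 = w6 XOR w4 = 1 XOR 0 = 1
w11 = w2 AND w9 = 1 AND 1 = 1

w5 = 1  w9 = 1  w11 = 1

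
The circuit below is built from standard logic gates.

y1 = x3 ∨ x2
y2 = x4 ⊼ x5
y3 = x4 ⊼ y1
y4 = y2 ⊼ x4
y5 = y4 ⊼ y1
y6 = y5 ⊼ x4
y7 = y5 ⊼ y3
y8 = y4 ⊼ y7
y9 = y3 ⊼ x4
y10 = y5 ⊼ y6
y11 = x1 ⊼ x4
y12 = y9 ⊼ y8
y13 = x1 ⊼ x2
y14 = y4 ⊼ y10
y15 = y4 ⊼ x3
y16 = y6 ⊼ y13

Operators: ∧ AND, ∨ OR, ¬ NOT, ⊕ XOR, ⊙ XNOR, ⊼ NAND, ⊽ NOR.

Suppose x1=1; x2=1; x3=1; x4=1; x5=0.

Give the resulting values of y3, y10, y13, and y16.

y1 = x3 OR x2 = 1 OR 1 = 1
y2 = x4 NAND x5 = 1 NAND 0 = 1
y3 = x4 NAND y1 = 1 NAND 1 = 0
y4 = y2 NAND x4 = 1 NAND 1 = 0
y5 = y4 NAND y1 = 0 NAND 1 = 1
y6 = y5 NAND x4 = 1 NAND 1 = 0
y10 = y5 NAND y6 = 1 NAND 0 = 1
y13 = x1 NAND x2 = 1 NAND 1 = 0
y16 = y6 NAND y13 = 0 NAND 0 = 1

y3 = 0  y10 = 1  y13 = 0  y16 = 1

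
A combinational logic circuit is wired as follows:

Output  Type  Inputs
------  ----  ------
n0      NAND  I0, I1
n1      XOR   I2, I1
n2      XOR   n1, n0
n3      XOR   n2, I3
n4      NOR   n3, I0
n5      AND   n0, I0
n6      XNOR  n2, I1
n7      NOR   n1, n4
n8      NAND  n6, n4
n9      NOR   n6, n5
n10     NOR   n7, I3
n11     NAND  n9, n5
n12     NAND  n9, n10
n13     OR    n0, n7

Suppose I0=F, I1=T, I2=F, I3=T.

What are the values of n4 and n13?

n0 = I0 NAND I1 = F NAND T = T
n1 = I2 XOR I1 = F XOR T = T
n2 = n1 XOR n0 = T XOR T = F
n3 = n2 XOR I3 = F XOR T = T
n4 = n3 NOR I0 = T NOR F = F
n7 = n1 NOR n4 = T NOR F = F
n13 = n0 OR n7 = T OR F = T

n4 = F; n13 = T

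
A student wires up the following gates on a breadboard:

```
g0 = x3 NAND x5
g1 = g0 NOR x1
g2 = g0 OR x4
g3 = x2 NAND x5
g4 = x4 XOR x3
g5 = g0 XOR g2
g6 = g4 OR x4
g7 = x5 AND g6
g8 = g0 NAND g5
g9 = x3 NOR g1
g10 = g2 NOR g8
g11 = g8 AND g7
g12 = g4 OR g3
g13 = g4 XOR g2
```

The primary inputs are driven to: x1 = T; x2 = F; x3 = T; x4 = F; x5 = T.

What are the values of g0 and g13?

g0 = x3 NAND x5 = T NAND T = F
g2 = g0 OR x4 = F OR F = F
g4 = x4 XOR x3 = F XOR T = T
g13 = g4 XOR g2 = T XOR F = T

g0 = F, g13 = T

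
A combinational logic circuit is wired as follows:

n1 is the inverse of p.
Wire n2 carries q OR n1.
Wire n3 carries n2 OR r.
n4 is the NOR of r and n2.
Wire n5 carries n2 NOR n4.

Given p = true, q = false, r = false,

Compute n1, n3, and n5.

n1 = NOT p = NOT true = false
n2 = q OR n1 = false OR false = false
n3 = n2 OR r = false OR false = false
n4 = r NOR n2 = false NOR false = true
n5 = n2 NOR n4 = false NOR true = false

n1 = false, n3 = false, n5 = false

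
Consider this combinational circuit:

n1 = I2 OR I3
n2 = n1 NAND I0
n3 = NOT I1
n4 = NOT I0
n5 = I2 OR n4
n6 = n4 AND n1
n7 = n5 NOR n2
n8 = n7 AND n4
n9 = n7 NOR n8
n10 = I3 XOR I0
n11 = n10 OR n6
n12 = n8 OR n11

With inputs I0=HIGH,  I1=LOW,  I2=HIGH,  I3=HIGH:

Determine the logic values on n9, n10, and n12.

n9 = HIGH  n10 = LOW  n12 = LOW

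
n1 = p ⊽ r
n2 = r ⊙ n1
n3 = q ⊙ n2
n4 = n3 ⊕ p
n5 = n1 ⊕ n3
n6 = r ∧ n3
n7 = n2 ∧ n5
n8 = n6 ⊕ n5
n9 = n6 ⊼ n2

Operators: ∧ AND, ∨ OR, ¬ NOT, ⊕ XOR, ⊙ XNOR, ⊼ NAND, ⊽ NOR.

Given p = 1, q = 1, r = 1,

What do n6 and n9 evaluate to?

n6 = 0; n9 = 1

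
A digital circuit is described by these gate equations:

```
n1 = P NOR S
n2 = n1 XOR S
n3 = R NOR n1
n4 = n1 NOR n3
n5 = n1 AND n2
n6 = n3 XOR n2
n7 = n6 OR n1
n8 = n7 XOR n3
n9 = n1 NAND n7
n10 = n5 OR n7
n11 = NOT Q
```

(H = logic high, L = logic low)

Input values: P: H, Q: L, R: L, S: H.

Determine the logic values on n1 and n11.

n1 = L, n11 = H

n1 = P NOR S = H NOR H = L
n11 = NOT Q = NOT L = H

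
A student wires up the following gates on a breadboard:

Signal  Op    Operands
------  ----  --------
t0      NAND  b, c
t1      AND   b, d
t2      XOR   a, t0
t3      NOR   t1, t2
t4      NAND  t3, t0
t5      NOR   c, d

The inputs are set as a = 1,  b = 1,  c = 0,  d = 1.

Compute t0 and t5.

t0 = b NAND c = 1 NAND 0 = 1
t5 = c NOR d = 0 NOR 1 = 0

t0 = 1; t5 = 0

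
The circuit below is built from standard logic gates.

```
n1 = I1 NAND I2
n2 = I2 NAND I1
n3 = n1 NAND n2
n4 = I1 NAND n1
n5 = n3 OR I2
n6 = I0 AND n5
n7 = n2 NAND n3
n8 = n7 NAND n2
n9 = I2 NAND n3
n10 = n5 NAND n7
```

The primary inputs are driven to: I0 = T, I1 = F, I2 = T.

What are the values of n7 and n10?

n1 = I1 NAND I2 = F NAND T = T
n2 = I2 NAND I1 = T NAND F = T
n3 = n1 NAND n2 = T NAND T = F
n5 = n3 OR I2 = F OR T = T
n7 = n2 NAND n3 = T NAND F = T
n10 = n5 NAND n7 = T NAND T = F

n7 = T, n10 = F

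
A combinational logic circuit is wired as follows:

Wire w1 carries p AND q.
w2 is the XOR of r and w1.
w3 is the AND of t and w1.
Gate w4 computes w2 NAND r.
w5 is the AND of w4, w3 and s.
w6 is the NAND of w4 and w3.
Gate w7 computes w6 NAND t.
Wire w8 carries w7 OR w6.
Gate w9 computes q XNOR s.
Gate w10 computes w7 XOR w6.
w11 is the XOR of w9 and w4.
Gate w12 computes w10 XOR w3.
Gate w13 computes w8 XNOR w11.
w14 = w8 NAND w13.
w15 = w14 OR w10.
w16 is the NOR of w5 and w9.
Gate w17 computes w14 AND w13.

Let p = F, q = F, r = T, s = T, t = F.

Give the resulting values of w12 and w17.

w12 = F  w17 = F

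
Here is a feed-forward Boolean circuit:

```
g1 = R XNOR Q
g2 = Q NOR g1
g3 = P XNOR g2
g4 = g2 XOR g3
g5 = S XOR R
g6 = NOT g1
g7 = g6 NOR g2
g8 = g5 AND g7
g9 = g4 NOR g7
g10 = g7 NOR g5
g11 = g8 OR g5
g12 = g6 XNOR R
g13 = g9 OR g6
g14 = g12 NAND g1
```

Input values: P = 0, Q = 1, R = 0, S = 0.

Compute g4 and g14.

g4 = 1, g14 = 1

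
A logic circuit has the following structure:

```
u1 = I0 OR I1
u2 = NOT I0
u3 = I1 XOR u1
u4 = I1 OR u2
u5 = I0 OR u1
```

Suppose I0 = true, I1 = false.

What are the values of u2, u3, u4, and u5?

u1 = I0 OR I1 = true OR false = true
u2 = NOT I0 = NOT true = false
u3 = I1 XOR u1 = false XOR true = true
u4 = I1 OR u2 = false OR false = false
u5 = I0 OR u1 = true OR true = true

u2 = false, u3 = true, u4 = false, u5 = true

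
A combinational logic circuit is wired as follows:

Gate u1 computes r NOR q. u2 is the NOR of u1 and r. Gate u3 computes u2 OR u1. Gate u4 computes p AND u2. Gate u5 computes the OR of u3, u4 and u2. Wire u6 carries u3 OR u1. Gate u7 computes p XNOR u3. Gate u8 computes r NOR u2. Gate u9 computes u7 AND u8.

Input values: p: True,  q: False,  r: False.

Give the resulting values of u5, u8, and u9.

u5 = True, u8 = True, u9 = True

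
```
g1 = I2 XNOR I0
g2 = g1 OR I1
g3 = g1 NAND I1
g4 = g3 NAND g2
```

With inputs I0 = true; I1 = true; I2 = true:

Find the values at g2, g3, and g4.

g2 = true, g3 = false, g4 = true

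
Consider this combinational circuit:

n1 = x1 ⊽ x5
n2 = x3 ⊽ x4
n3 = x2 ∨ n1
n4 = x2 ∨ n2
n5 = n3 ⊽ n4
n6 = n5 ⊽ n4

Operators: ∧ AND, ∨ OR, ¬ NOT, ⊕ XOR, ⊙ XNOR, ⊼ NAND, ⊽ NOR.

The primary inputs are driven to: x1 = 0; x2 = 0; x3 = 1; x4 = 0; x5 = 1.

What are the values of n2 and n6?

n2 = 0  n6 = 0

n1 = x1 NOR x5 = 0 NOR 1 = 0
n2 = x3 NOR x4 = 1 NOR 0 = 0
n3 = x2 OR n1 = 0 OR 0 = 0
n4 = x2 OR n2 = 0 OR 0 = 0
n5 = n3 NOR n4 = 0 NOR 0 = 1
n6 = n5 NOR n4 = 1 NOR 0 = 0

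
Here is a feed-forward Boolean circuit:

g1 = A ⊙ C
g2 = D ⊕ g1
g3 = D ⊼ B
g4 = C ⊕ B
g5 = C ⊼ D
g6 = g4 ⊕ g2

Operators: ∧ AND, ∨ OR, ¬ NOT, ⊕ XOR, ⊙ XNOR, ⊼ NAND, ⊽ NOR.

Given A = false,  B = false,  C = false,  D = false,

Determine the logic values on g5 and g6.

g1 = A XNOR C = false XNOR false = true
g2 = D XOR g1 = false XOR true = true
g4 = C XOR B = false XOR false = false
g5 = C NAND D = false NAND false = true
g6 = g4 XOR g2 = false XOR true = true

g5 = true; g6 = true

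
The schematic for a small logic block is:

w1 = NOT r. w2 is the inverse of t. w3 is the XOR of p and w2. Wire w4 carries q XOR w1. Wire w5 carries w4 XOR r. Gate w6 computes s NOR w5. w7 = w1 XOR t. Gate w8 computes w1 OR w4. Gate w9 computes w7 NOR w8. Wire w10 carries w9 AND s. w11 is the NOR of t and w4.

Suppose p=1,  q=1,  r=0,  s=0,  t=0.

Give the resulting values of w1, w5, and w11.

w1 = 1, w5 = 0, w11 = 1

w1 = NOT r = NOT 0 = 1
w4 = q XOR w1 = 1 XOR 1 = 0
w5 = w4 XOR r = 0 XOR 0 = 0
w11 = t NOR w4 = 0 NOR 0 = 1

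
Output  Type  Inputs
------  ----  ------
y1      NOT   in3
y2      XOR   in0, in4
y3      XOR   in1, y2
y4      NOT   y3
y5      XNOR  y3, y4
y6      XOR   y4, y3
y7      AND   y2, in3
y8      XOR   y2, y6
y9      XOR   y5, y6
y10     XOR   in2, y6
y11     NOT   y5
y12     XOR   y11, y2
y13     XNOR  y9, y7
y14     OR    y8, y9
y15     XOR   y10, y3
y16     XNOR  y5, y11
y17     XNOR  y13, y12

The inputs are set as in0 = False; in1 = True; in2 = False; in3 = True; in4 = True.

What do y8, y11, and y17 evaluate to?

y2 = in0 XOR in4 = False XOR True = True
y3 = in1 XOR y2 = True XOR True = False
y4 = NOT y3 = NOT False = True
y5 = y3 XNOR y4 = False XNOR True = False
y6 = y4 XOR y3 = True XOR False = True
y7 = y2 AND in3 = True AND True = True
y8 = y2 XOR y6 = True XOR True = False
y9 = y5 XOR y6 = False XOR True = True
y11 = NOT y5 = NOT False = True
y12 = y11 XOR y2 = True XOR True = False
y13 = y9 XNOR y7 = True XNOR True = True
y17 = y13 XNOR y12 = True XNOR False = False

y8 = False, y11 = True, y17 = False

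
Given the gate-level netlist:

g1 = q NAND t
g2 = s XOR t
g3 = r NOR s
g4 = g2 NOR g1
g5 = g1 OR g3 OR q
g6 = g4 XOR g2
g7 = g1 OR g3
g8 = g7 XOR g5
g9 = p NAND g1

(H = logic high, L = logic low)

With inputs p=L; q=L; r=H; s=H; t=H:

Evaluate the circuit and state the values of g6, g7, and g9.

g6 = L  g7 = H  g9 = H

g1 = q NAND t = L NAND H = H
g2 = s XOR t = H XOR H = L
g3 = r NOR s = H NOR H = L
g4 = g2 NOR g1 = L NOR H = L
g6 = g4 XOR g2 = L XOR L = L
g7 = g1 OR g3 = H OR L = H
g9 = p NAND g1 = L NAND H = H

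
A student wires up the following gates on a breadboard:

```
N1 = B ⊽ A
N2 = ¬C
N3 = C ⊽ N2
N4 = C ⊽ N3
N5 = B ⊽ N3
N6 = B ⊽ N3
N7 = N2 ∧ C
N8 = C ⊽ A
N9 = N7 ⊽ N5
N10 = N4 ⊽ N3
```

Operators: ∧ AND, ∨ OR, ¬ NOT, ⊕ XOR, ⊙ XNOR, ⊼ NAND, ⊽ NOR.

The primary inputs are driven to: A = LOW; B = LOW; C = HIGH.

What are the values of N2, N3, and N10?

N2 = NOT C = NOT HIGH = LOW
N3 = C NOR N2 = HIGH NOR LOW = LOW
N4 = C NOR N3 = HIGH NOR LOW = LOW
N10 = N4 NOR N3 = LOW NOR LOW = HIGH

N2 = LOW; N3 = LOW; N10 = HIGH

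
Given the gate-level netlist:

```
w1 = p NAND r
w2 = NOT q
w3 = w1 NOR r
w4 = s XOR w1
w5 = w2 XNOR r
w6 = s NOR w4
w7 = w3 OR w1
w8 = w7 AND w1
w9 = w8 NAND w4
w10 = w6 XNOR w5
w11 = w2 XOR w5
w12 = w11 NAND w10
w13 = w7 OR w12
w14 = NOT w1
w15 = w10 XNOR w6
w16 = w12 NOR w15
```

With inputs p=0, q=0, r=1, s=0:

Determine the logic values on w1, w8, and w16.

w1 = 1, w8 = 1, w16 = 0

w1 = p NAND r = 0 NAND 1 = 1
w2 = NOT q = NOT 0 = 1
w3 = w1 NOR r = 1 NOR 1 = 0
w4 = s XOR w1 = 0 XOR 1 = 1
w5 = w2 XNOR r = 1 XNOR 1 = 1
w6 = s NOR w4 = 0 NOR 1 = 0
w7 = w3 OR w1 = 0 OR 1 = 1
w8 = w7 AND w1 = 1 AND 1 = 1
w10 = w6 XNOR w5 = 0 XNOR 1 = 0
w11 = w2 XOR w5 = 1 XOR 1 = 0
w12 = w11 NAND w10 = 0 NAND 0 = 1
w15 = w10 XNOR w6 = 0 XNOR 0 = 1
w16 = w12 NOR w15 = 1 NOR 1 = 0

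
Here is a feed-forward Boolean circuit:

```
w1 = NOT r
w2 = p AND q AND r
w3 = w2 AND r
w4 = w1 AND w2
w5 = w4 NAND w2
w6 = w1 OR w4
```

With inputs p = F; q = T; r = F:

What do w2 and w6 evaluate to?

w2 = F, w6 = T

w1 = NOT r = NOT F = T
w2 = p AND q AND r = F AND T AND F = F
w4 = w1 AND w2 = T AND F = F
w6 = w1 OR w4 = T OR F = T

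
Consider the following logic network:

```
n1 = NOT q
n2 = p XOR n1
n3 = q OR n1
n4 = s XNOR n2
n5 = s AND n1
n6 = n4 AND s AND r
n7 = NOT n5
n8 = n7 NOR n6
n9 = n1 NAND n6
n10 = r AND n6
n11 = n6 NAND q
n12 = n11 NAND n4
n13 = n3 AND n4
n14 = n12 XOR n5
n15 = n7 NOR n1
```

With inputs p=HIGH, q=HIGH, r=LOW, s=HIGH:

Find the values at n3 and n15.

n1 = NOT q = NOT HIGH = LOW
n3 = q OR n1 = HIGH OR LOW = HIGH
n5 = s AND n1 = HIGH AND LOW = LOW
n7 = NOT n5 = NOT LOW = HIGH
n15 = n7 NOR n1 = HIGH NOR LOW = LOW

n3 = HIGH, n15 = LOW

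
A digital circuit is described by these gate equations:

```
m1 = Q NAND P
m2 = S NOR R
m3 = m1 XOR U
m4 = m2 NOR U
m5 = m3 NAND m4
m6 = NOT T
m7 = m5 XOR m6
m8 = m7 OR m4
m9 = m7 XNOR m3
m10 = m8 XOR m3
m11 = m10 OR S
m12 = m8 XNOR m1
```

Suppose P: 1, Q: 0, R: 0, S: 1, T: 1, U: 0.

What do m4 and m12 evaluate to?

m4 = 1  m12 = 1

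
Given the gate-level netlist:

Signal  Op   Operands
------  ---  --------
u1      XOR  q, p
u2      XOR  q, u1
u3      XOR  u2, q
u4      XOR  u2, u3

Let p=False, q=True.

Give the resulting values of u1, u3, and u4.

u1 = True  u3 = True  u4 = True

u1 = q XOR p = True XOR False = True
u2 = q XOR u1 = True XOR True = False
u3 = u2 XOR q = False XOR True = True
u4 = u2 XOR u3 = False XOR True = True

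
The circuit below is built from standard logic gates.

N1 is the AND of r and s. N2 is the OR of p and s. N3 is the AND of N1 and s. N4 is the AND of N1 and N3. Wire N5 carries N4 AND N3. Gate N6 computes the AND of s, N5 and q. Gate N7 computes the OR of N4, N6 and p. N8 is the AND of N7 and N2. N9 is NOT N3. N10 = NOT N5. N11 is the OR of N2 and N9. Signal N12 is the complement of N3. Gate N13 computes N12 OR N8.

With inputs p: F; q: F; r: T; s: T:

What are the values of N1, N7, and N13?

N1 = T, N7 = T, N13 = T

N1 = r AND s = T AND T = T
N2 = p OR s = F OR T = T
N3 = N1 AND s = T AND T = T
N4 = N1 AND N3 = T AND T = T
N5 = N4 AND N3 = T AND T = T
N6 = s AND N5 AND q = T AND T AND F = F
N7 = N4 OR N6 OR p = T OR F OR F = T
N8 = N7 AND N2 = T AND T = T
N12 = NOT N3 = NOT T = F
N13 = N12 OR N8 = F OR T = T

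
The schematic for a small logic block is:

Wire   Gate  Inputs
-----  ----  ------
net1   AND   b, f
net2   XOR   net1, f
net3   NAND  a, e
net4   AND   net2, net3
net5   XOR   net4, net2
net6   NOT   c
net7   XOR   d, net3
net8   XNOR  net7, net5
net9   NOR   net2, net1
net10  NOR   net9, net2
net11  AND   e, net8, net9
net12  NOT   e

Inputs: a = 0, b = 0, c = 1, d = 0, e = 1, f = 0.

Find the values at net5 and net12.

net1 = b AND f = 0 AND 0 = 0
net2 = net1 XOR f = 0 XOR 0 = 0
net3 = a NAND e = 0 NAND 1 = 1
net4 = net2 AND net3 = 0 AND 1 = 0
net5 = net4 XOR net2 = 0 XOR 0 = 0
net12 = NOT e = NOT 1 = 0

net5 = 0  net12 = 0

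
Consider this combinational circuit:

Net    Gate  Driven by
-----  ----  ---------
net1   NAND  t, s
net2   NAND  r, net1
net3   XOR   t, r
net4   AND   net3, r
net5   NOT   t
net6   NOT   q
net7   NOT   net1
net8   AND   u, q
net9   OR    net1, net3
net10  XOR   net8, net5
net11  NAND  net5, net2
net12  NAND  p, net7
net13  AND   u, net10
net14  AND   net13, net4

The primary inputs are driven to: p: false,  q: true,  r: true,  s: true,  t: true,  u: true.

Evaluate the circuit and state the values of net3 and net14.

net3 = false; net14 = false

net3 = t XOR r = true XOR true = false
net4 = net3 AND r = false AND true = false
net5 = NOT t = NOT true = false
net8 = u AND q = true AND true = true
net10 = net8 XOR net5 = true XOR false = true
net13 = u AND net10 = true AND true = true
net14 = net13 AND net4 = true AND false = false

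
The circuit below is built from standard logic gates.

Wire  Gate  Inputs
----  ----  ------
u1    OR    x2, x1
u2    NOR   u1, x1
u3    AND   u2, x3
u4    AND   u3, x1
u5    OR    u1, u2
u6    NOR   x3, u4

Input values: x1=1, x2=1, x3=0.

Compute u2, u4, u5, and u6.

u2 = 0, u4 = 0, u5 = 1, u6 = 1

u1 = x2 OR x1 = 1 OR 1 = 1
u2 = u1 NOR x1 = 1 NOR 1 = 0
u3 = u2 AND x3 = 0 AND 0 = 0
u4 = u3 AND x1 = 0 AND 1 = 0
u5 = u1 OR u2 = 1 OR 0 = 1
u6 = x3 NOR u4 = 0 NOR 0 = 1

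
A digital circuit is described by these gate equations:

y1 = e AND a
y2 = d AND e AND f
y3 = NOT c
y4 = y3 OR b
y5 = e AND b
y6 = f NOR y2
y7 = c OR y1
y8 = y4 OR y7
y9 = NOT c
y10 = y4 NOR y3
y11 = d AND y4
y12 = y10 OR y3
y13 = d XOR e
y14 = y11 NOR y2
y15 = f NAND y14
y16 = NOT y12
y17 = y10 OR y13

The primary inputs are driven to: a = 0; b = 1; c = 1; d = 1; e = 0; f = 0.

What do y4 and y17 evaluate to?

y3 = NOT c = NOT 1 = 0
y4 = y3 OR b = 0 OR 1 = 1
y10 = y4 NOR y3 = 1 NOR 0 = 0
y13 = d XOR e = 1 XOR 0 = 1
y17 = y10 OR y13 = 0 OR 1 = 1

y4 = 1, y17 = 1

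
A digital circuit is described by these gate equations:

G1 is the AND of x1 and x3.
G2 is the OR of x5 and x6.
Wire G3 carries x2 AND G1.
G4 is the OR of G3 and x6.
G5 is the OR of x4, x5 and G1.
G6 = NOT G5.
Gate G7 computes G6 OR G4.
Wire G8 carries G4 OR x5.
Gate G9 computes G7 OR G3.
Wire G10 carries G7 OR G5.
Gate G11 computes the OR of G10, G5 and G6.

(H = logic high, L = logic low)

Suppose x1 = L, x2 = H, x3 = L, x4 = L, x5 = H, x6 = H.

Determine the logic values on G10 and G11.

G1 = x1 AND x3 = L AND L = L
G3 = x2 AND G1 = H AND L = L
G4 = G3 OR x6 = L OR H = H
G5 = x4 OR x5 OR G1 = L OR H OR L = H
G6 = NOT G5 = NOT H = L
G7 = G6 OR G4 = L OR H = H
G10 = G7 OR G5 = H OR H = H
G11 = G10 OR G5 OR G6 = H OR H OR L = H

G10 = H, G11 = H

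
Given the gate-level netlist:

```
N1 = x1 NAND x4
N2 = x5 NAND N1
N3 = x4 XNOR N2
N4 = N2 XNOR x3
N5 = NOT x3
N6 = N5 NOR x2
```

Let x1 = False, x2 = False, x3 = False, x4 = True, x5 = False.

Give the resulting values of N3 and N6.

N1 = x1 NAND x4 = False NAND True = True
N2 = x5 NAND N1 = False NAND True = True
N3 = x4 XNOR N2 = True XNOR True = True
N5 = NOT x3 = NOT False = True
N6 = N5 NOR x2 = True NOR False = False

N3 = True, N6 = False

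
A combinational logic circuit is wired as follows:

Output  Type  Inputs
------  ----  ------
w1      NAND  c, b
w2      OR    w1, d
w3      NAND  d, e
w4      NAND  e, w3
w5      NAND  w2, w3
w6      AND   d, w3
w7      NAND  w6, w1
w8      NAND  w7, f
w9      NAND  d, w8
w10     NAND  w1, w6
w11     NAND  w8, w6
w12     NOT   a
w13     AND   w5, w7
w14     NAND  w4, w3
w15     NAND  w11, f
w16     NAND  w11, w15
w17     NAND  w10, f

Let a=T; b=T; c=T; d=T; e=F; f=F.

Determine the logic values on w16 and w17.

w16 = T, w17 = T

w1 = c NAND b = T NAND T = F
w3 = d NAND e = T NAND F = T
w6 = d AND w3 = T AND T = T
w7 = w6 NAND w1 = T NAND F = T
w8 = w7 NAND f = T NAND F = T
w10 = w1 NAND w6 = F NAND T = T
w11 = w8 NAND w6 = T NAND T = F
w15 = w11 NAND f = F NAND F = T
w16 = w11 NAND w15 = F NAND T = T
w17 = w10 NAND f = T NAND F = T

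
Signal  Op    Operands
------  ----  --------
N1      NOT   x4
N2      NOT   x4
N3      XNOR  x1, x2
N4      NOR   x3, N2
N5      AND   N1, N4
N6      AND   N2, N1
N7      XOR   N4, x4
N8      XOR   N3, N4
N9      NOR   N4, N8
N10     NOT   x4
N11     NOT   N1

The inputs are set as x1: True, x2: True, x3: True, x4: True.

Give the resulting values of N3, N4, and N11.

N1 = NOT x4 = NOT True = False
N2 = NOT x4 = NOT True = False
N3 = x1 XNOR x2 = True XNOR True = True
N4 = x3 NOR N2 = True NOR False = False
N11 = NOT N1 = NOT False = True

N3 = True, N4 = False, N11 = True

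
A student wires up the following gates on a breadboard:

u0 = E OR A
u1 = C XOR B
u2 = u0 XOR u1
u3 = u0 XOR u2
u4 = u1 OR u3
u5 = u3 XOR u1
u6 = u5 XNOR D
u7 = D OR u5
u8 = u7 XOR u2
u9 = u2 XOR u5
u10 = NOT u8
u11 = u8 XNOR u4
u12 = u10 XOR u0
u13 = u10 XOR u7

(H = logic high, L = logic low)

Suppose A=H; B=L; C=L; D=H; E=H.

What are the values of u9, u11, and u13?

u9 = H, u11 = H, u13 = L

u0 = E OR A = H OR H = H
u1 = C XOR B = L XOR L = L
u2 = u0 XOR u1 = H XOR L = H
u3 = u0 XOR u2 = H XOR H = L
u4 = u1 OR u3 = L OR L = L
u5 = u3 XOR u1 = L XOR L = L
u7 = D OR u5 = H OR L = H
u8 = u7 XOR u2 = H XOR H = L
u9 = u2 XOR u5 = H XOR L = H
u10 = NOT u8 = NOT L = H
u11 = u8 XNOR u4 = L XNOR L = H
u13 = u10 XOR u7 = H XOR H = L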